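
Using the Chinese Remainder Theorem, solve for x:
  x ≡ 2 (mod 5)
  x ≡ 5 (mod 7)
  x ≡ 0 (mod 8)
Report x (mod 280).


Moduli 5, 7, 8 are pairwise coprime; by CRT there is a unique solution modulo M = 5 · 7 · 8 = 280.
Solve pairwise, accumulating the modulus:
  Start with x ≡ 2 (mod 5).
  Combine with x ≡ 5 (mod 7): since gcd(5, 7) = 1, we get a unique residue mod 35.
    Write x = 2 + 5·t and substitute into x ≡ 5 (mod 7): 5·t ≡ 5 − 2 = 3 (mod 7).
    The inverse of 5 mod 7 is 3 (since 5·3 = 15 = 2·7 + 1), so t ≡ 3·3 = 9 ≡ 2 (mod 7).
    Then x = 2 + 5·2 = 12, valid modulo lcm(5, 7) = 35: x ≡ 12 (mod 35).
  Combine with x ≡ 0 (mod 8): since gcd(35, 8) = 1, we get a unique residue mod 280.
    Write x = 12 + 35·t and substitute into x ≡ 0 (mod 8): 35·t ≡ 0 − 12 = -12 (mod 8).
    Reduce coefficients mod 8: 3·t ≡ 4 (mod 8).
    The inverse of 3 mod 8 is 3 (since 3·3 = 9 = 1·8 + 1), so t ≡ 3·4 = 12 ≡ 4 (mod 8).
    Then x = 12 + 35·4 = 152, valid modulo lcm(35, 8) = 280: x ≡ 152 (mod 280).
Verify: 152 mod 5 = 2 ✓, 152 mod 7 = 5 ✓, 152 mod 8 = 0 ✓.

x ≡ 152 (mod 280).


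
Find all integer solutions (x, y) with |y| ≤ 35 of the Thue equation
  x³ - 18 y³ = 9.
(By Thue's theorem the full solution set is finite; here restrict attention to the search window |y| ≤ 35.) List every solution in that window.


The equation is x³ - 18y³ = 9. For fixed y, x³ = 18·y³ + 9, so a solution requires the RHS to be a perfect cube.
Strategy: iterate y from -35 to 35, compute RHS = 18·y³ + 9, and check whether it is a (positive or negative) perfect cube.
Check small values of y:
  y = 0: RHS = 9 is not a perfect cube.
  y = 1: RHS = 27 = (3)³ ⇒ x = 3 works.
  y = -1: RHS = -9 is not a perfect cube.
  y = 2: RHS = 153 is not a perfect cube.
  y = -2: RHS = -135 is not a perfect cube.
  y = 3: RHS = 495 is not a perfect cube.
  y = -3: RHS = -477 is not a perfect cube.
Continuing the search up to |y| = 35 finds no further solutions beyond those listed.
Collected solutions: (3, 1).

Solutions (with |y| ≤ 35): (3, 1).


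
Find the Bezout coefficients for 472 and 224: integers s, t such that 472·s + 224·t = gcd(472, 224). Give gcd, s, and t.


Euclidean algorithm on (472, 224) — divide until remainder is 0:
  472 = 2 · 224 + 24
  224 = 9 · 24 + 8
  24 = 3 · 8 + 0
gcd(472, 224) = 8.
Track Bezout coefficients alongside the remainders: start with r₀ = 472 = a·1 + b·0 (s = 1, t = 0) and r₁ = 224 = a·0 + b·1 (s = 0, t = 1); each new remainder r_{k+1} = r_{k-1} − q_k·r_k inherits s_{k+1} = s_{k-1} − q_k·s_k, t_{k+1} = t_{k-1} − q_k·t_k, so r_k = a·s_k + b·t_k at every step:
  q = 2: r = 24, s = 1 − 2·0 = 1, t = 0 − 2·1 = -2  (check: 472·1 + 224·(-2) = 24)
  q = 9: r = 8, s = 0 − 9·1 = -9, t = 1 − 9·(-2) = 19  (check: 472·(-9) + 224·19 = 8)
The row with r = 8 (the gcd) gives the Bezout coefficients s = -9, t = 19.
Result: 472 · (-9) + 224 · (19) = 8.

gcd(472, 224) = 8; s = -9, t = 19 (check: 472·(-9) + 224·19 = 8).


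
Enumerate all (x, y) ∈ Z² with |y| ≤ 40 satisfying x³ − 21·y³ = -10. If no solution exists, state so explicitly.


The equation is x³ - 21y³ = -10. For fixed y, x³ = 21·y³ − 10, so a solution requires the RHS to be a perfect cube.
Strategy: iterate y from -40 to 40, compute RHS = 21·y³ − 10, and check whether it is a (positive or negative) perfect cube.
Check small values of y:
  y = 0: RHS = -10 is not a perfect cube.
  y = 1: RHS = 11 is not a perfect cube.
  y = -1: RHS = -31 is not a perfect cube.
  y = 2: RHS = 158 is not a perfect cube.
  y = -2: RHS = -178 is not a perfect cube.
  y = 3: RHS = 557 is not a perfect cube.
  y = -3: RHS = -577 is not a perfect cube.
Continuing the search up to |y| = 40 finds no solutions either.
No (x, y) in the scanned range satisfies the equation.

No integer solutions with |y| ≤ 40.


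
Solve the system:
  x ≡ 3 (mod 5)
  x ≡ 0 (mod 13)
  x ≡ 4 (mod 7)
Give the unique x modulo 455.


Moduli 5, 13, 7 are pairwise coprime; by CRT there is a unique solution modulo M = 5 · 13 · 7 = 455.
Solve pairwise, accumulating the modulus:
  Start with x ≡ 3 (mod 5).
  Combine with x ≡ 0 (mod 13): since gcd(5, 13) = 1, we get a unique residue mod 65.
    Write x = 3 + 5·t and substitute into x ≡ 0 (mod 13): 5·t ≡ 0 − 3 = -3 (mod 13).
    Reduce coefficients mod 13: 5·t ≡ 10 (mod 13).
    The inverse of 5 mod 13 is 8 (since 5·8 = 40 = 3·13 + 1), so t ≡ 8·10 = 80 ≡ 2 (mod 13).
    Then x = 3 + 5·2 = 13, valid modulo lcm(5, 13) = 65: x ≡ 13 (mod 65).
  Combine with x ≡ 4 (mod 7): since gcd(65, 7) = 1, we get a unique residue mod 455.
    Write x = 13 + 65·t and substitute into x ≡ 4 (mod 7): 65·t ≡ 4 − 13 = -9 (mod 7).
    Reduce coefficients mod 7: 2·t ≡ 5 (mod 7).
    The inverse of 2 mod 7 is 4 (since 2·4 = 8 = 1·7 + 1), so t ≡ 4·5 = 20 ≡ 6 (mod 7).
    Then x = 13 + 65·6 = 403, valid modulo lcm(65, 7) = 455: x ≡ 403 (mod 455).
Verify: 403 mod 5 = 3 ✓, 403 mod 13 = 0 ✓, 403 mod 7 = 4 ✓.

x ≡ 403 (mod 455).


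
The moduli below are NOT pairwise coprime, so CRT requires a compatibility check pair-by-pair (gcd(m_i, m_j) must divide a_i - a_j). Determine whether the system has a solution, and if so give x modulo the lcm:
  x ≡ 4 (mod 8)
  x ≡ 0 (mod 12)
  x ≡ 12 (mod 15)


Moduli 8, 12, 15 are not pairwise coprime, so CRT works modulo lcm(m_i) when all pairwise compatibility conditions hold.
Pairwise compatibility: gcd(m_i, m_j) must divide a_i - a_j for every pair.
Merge one congruence at a time:
  Start: x ≡ 4 (mod 8).
  Combine with x ≡ 0 (mod 12): gcd(8, 12) = 4; 0 - 4 = -4, which IS divisible by 4, so compatible.
    Write x = 4 + 8·t and substitute into x ≡ 0 (mod 12): 8·t ≡ 0 − 4 = -4 (mod 12).
    Divide the congruence (and modulus) by g = 4: 2·t ≡ -1 (mod 3).
    Reduce coefficients mod 3: 2·t ≡ 2 (mod 3).
    The inverse of 2 mod 3 is 2 (since 2·2 = 4 = 1·3 + 1), so t ≡ 2·2 = 4 ≡ 1 (mod 3).
    Then x = 4 + 8·1 = 12, valid modulo lcm(8, 12) = 24: x ≡ 12 (mod 24).
  Combine with x ≡ 12 (mod 15): gcd(24, 15) = 3; 12 - 12 = 0, which IS divisible by 3, so compatible.
    Write x = 12 + 24·t and substitute into x ≡ 12 (mod 15): 24·t ≡ 12 − 12 = 0 (mod 15).
    Divide the congruence (and modulus) by g = 3: 8·t ≡ 0 (mod 5).
    Reduce coefficients mod 5: 3·t ≡ 0 (mod 5).
    The inverse of 3 mod 5 is 2 (since 3·2 = 6 = 1·5 + 1), so t ≡ 2·0 = 0 ≡ 0 (mod 5).
    Then x = 12 + 24·0 = 12, valid modulo lcm(24, 15) = 120: x ≡ 12 (mod 120).
Verify: 12 mod 8 = 4, 12 mod 12 = 0, 12 mod 15 = 12.

x ≡ 12 (mod 120).


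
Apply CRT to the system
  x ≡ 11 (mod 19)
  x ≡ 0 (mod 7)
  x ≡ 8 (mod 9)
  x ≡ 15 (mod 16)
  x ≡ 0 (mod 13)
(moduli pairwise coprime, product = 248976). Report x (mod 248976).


Product of moduli M = 19 · 7 · 9 · 16 · 13 = 248976.
Merge one congruence at a time:
  Start: x ≡ 11 (mod 19).
  Combine with x ≡ 0 (mod 7); new modulus lcm = 133.
    Write x = 11 + 19·t and substitute into x ≡ 0 (mod 7): 19·t ≡ 0 − 11 = -11 (mod 7).
    Reduce coefficients mod 7: 5·t ≡ 3 (mod 7).
    The inverse of 5 mod 7 is 3 (since 5·3 = 15 = 2·7 + 1), so t ≡ 3·3 = 9 ≡ 2 (mod 7).
    Then x = 11 + 19·2 = 49, valid modulo lcm(19, 7) = 133: x ≡ 49 (mod 133).
  Combine with x ≡ 8 (mod 9); new modulus lcm = 1197.
    Write x = 49 + 133·t and substitute into x ≡ 8 (mod 9): 133·t ≡ 8 − 49 = -41 (mod 9).
    Reduce coefficients mod 9: 7·t ≡ 4 (mod 9).
    The inverse of 7 mod 9 is 4 (since 7·4 = 28 = 3·9 + 1), so t ≡ 4·4 = 16 ≡ 7 (mod 9).
    Then x = 49 + 133·7 = 980, valid modulo lcm(133, 9) = 1197: x ≡ 980 (mod 1197).
  Combine with x ≡ 15 (mod 16); new modulus lcm = 19152.
    Write x = 980 + 1197·t and substitute into x ≡ 15 (mod 16): 1197·t ≡ 15 − 980 = -965 (mod 16).
    Reduce coefficients mod 16: 13·t ≡ 11 (mod 16).
    The inverse of 13 mod 16 is 5 (since 13·5 = 65 = 4·16 + 1), so t ≡ 5·11 = 55 ≡ 7 (mod 16).
    Then x = 980 + 1197·7 = 9359, valid modulo lcm(1197, 16) = 19152: x ≡ 9359 (mod 19152).
  Combine with x ≡ 0 (mod 13); new modulus lcm = 248976.
    Write x = 9359 + 19152·t and substitute into x ≡ 0 (mod 13): 19152·t ≡ 0 − 9359 = -9359 (mod 13).
    Reduce coefficients mod 13: 3·t ≡ 1 (mod 13).
    The inverse of 3 mod 13 is 9 (since 3·9 = 27 = 2·13 + 1), so t ≡ 9·1 = 9 ≡ 9 (mod 13).
    Then x = 9359 + 19152·9 = 181727, valid modulo lcm(19152, 13) = 248976: x ≡ 181727 (mod 248976).
Verify against each original: 181727 mod 19 = 11, 181727 mod 7 = 0, 181727 mod 9 = 8, 181727 mod 16 = 15, 181727 mod 13 = 0.

x ≡ 181727 (mod 248976).


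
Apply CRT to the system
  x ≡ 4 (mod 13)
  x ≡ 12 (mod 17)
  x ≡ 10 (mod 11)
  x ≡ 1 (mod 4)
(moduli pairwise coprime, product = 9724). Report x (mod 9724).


Product of moduli M = 13 · 17 · 11 · 4 = 9724.
Merge one congruence at a time:
  Start: x ≡ 4 (mod 13).
  Combine with x ≡ 12 (mod 17); new modulus lcm = 221.
    Write x = 4 + 13·t and substitute into x ≡ 12 (mod 17): 13·t ≡ 12 − 4 = 8 (mod 17).
    The inverse of 13 mod 17 is 4 (since 13·4 = 52 = 3·17 + 1), so t ≡ 4·8 = 32 ≡ 15 (mod 17).
    Then x = 4 + 13·15 = 199, valid modulo lcm(13, 17) = 221: x ≡ 199 (mod 221).
  Combine with x ≡ 10 (mod 11); new modulus lcm = 2431.
    Write x = 199 + 221·t and substitute into x ≡ 10 (mod 11): 221·t ≡ 10 − 199 = -189 (mod 11).
    Reduce coefficients mod 11: 1·t ≡ 9 (mod 11).
    So t ≡ 9 (mod 11).
    Then x = 199 + 221·9 = 2188, valid modulo lcm(221, 11) = 2431: x ≡ 2188 (mod 2431).
  Combine with x ≡ 1 (mod 4); new modulus lcm = 9724.
    Write x = 2188 + 2431·t and substitute into x ≡ 1 (mod 4): 2431·t ≡ 1 − 2188 = -2187 (mod 4).
    Reduce coefficients mod 4: 3·t ≡ 1 (mod 4).
    The inverse of 3 mod 4 is 3 (since 3·3 = 9 = 2·4 + 1), so t ≡ 3·1 = 3 ≡ 3 (mod 4).
    Then x = 2188 + 2431·3 = 9481, valid modulo lcm(2431, 4) = 9724: x ≡ 9481 (mod 9724).
Verify against each original: 9481 mod 13 = 4, 9481 mod 17 = 12, 9481 mod 11 = 10, 9481 mod 4 = 1.

x ≡ 9481 (mod 9724).


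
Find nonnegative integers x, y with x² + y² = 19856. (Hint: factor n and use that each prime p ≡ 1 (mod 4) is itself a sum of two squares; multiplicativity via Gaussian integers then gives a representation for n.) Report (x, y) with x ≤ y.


Step 1: Factor n = 19856 = 2^4 · 17 · 73.
Step 2: Check the mod-4 condition on each prime factor: 2 = 2 (special); 17 ≡ 1 (mod 4), exponent 1; 73 ≡ 1 (mod 4), exponent 1.
All primes ≡ 3 (mod 4) appear to even exponent (or don't appear), so by the two-squares theorem n IS expressible as a sum of two squares.
Step 3: Build a representation. Group n = k² · m with k = 4 and m = 17 · 73 = 1241 (a product of primes ≡ 1 (mod 4)); a representation of m scales to one of n via (k·x)² + (k·y)² = k²(x² + y²). Each prime p ≡ 1 (mod 4) is itself a sum of two squares; find a² by testing p − a² for a perfect square:
  17: 17 − 1² = 16 = 4² ⇒ 17 = 1² + 4².
  73: 73 − 1² = 72, 73 − 2² = 69, 73 − 3² = 64 = 8² ⇒ 73 = 3² + 8².
  Combine using the Brahmagupta–Fibonacci identity (a² + b²)(c² + d²) = (ac − bd)² + (ad + bc)² = (ac + bd)² + (ad − bc)²:
  17 · 73 = 1241: from (1² + 4²)(3² + 8²), take (1·3 − 4·8, 1·8 + 4·3) = (3 − 32, 8 + 12) = (-29, 20); dropping signs (only squares matter) gives (29, 20); check 29² + 20² = 841 + 400 = 1241 ✓.
  Scale by k = 4: (4·29, 4·20) = (116, 80).
Step 4: Order so x ≤ y and verify: 80² + 116² = 6400 + 13456 = 19856 = n. ✓

n = 19856 = 80² + 116² (one valid representation with x ≤ y).


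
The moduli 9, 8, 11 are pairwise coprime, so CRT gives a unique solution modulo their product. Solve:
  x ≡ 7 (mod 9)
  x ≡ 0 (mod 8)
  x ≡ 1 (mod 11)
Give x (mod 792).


Moduli 9, 8, 11 are pairwise coprime; by CRT there is a unique solution modulo M = 9 · 8 · 11 = 792.
Solve pairwise, accumulating the modulus:
  Start with x ≡ 7 (mod 9).
  Combine with x ≡ 0 (mod 8): since gcd(9, 8) = 1, we get a unique residue mod 72.
    Write x = 7 + 9·t and substitute into x ≡ 0 (mod 8): 9·t ≡ 0 − 7 = -7 (mod 8).
    Reduce coefficients mod 8: 1·t ≡ 1 (mod 8).
    So t ≡ 1 (mod 8).
    Then x = 7 + 9·1 = 16, valid modulo lcm(9, 8) = 72: x ≡ 16 (mod 72).
  Combine with x ≡ 1 (mod 11): since gcd(72, 11) = 1, we get a unique residue mod 792.
    Write x = 16 + 72·t and substitute into x ≡ 1 (mod 11): 72·t ≡ 1 − 16 = -15 (mod 11).
    Reduce coefficients mod 11: 6·t ≡ 7 (mod 11).
    The inverse of 6 mod 11 is 2 (since 6·2 = 12 = 1·11 + 1), so t ≡ 2·7 = 14 ≡ 3 (mod 11).
    Then x = 16 + 72·3 = 232, valid modulo lcm(72, 11) = 792: x ≡ 232 (mod 792).
Verify: 232 mod 9 = 7 ✓, 232 mod 8 = 0 ✓, 232 mod 11 = 1 ✓.

x ≡ 232 (mod 792).


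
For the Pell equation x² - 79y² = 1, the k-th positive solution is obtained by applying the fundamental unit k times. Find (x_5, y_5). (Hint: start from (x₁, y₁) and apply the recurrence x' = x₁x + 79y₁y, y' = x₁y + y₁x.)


Step 1: Find the fundamental solution (x₁, y₁) of x² - 79y² = 1.
  Expand √79 as a continued fraction. a₀ = ⌊√79⌋ = 8; iterate m_{k+1} = d_k·a_k − m_k, d_{k+1} = (79 − m_{k+1}²)/d_k, a_{k+1} = ⌊(a₀ + m_{k+1})/d_{k+1}⌋ (starting m₀ = 0, d₀ = 1), with convergents p_k = a_k·p_{k-1} + p_{k-2}, q_k = a_k·q_{k-1} + q_{k-2} (p₋₁ = 1, q₋₁ = 0):
  k = 0: a₀ = 8; p₀/q₀ = 8/1; p₀² − 79·q₀² = 64 − 79 = -15.
  k = 1: m = 8, d = 15, a = ⌊(8 + 8)/15⌋ = 1; p/q = (1·8 + 1)/(1·1 + 0) = 9/1; p² − 79·q² = 81 − 79 = 2.
  k = 2: m = 7, d = 2, a = ⌊(8 + 7)/2⌋ = 7; p/q = (7·9 + 8)/(7·1 + 1) = 71/8; p² − 79·q² = 5041 − 5056 = -15.
  k = 3: m = 7, d = 15, a = ⌊(8 + 7)/15⌋ = 1; p/q = (1·71 + 9)/(1·8 + 1) = 80/9; p² − 79·q² = 6400 − 6399 = 1.
  The first convergent with p² − 79·q² = 1 gives the fundamental solution (x₁, y₁) = (80, 9).
Step 2: Apply the recurrence (x_{n+1}, y_{n+1}) = (x₁x_n + 79y₁y_n, x₁y_n + y₁x_n) repeatedly.
  From (x_1, y_1) = (80, 9): x_2 = 80·80 + 79·9·9 = 12799; y_2 = 80·9 + 9·80 = 1440.
  From (x_2, y_2) = (12799, 1440): x_3 = 80·12799 + 79·9·1440 = 2047760; y_3 = 80·1440 + 9·12799 = 230391.
  From (x_3, y_3) = (2047760, 230391): x_4 = 80·2047760 + 79·9·230391 = 327628801; y_4 = 80·230391 + 9·2047760 = 36861120.
  From (x_4, y_4) = (327628801, 36861120): x_5 = 80·327628801 + 79·9·36861120 = 52418560400; y_5 = 80·36861120 + 9·327628801 = 5897548809.
Step 3: Verify x_5² - 79·y_5² = 2747705474408448160000 - 2747705474408448159999 = 1 (should be 1). ✓

(x_1, y_1) = (80, 9); (x_5, y_5) = (52418560400, 5897548809).


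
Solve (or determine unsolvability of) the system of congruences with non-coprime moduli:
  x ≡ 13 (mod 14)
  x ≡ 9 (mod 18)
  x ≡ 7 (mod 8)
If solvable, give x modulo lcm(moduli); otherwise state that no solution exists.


Moduli 14, 18, 8 are not pairwise coprime, so CRT works modulo lcm(m_i) when all pairwise compatibility conditions hold.
Pairwise compatibility: gcd(m_i, m_j) must divide a_i - a_j for every pair.
Merge one congruence at a time:
  Start: x ≡ 13 (mod 14).
  Combine with x ≡ 9 (mod 18): gcd(14, 18) = 2; 9 - 13 = -4, which IS divisible by 2, so compatible.
    Write x = 13 + 14·t and substitute into x ≡ 9 (mod 18): 14·t ≡ 9 − 13 = -4 (mod 18).
    Divide the congruence (and modulus) by g = 2: 7·t ≡ -2 (mod 9).
    Reduce coefficients mod 9: 7·t ≡ 7 (mod 9).
    The inverse of 7 mod 9 is 4 (since 7·4 = 28 = 3·9 + 1), so t ≡ 4·7 = 28 ≡ 1 (mod 9).
    Then x = 13 + 14·1 = 27, valid modulo lcm(14, 18) = 126: x ≡ 27 (mod 126).
  Combine with x ≡ 7 (mod 8): gcd(126, 8) = 2; 7 - 27 = -20, which IS divisible by 2, so compatible.
    Write x = 27 + 126·t and substitute into x ≡ 7 (mod 8): 126·t ≡ 7 − 27 = -20 (mod 8).
    Divide the congruence (and modulus) by g = 2: 63·t ≡ -10 (mod 4).
    Reduce coefficients mod 4: 3·t ≡ 2 (mod 4).
    The inverse of 3 mod 4 is 3 (since 3·3 = 9 = 2·4 + 1), so t ≡ 3·2 = 6 ≡ 2 (mod 4).
    Then x = 27 + 126·2 = 279, valid modulo lcm(126, 8) = 504: x ≡ 279 (mod 504).
Verify: 279 mod 14 = 13, 279 mod 18 = 9, 279 mod 8 = 7.

x ≡ 279 (mod 504).


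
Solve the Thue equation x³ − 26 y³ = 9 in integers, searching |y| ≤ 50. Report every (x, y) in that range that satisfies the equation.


The equation is x³ - 26y³ = 9. For fixed y, x³ = 26·y³ + 9, so a solution requires the RHS to be a perfect cube.
Strategy: iterate y from -50 to 50, compute RHS = 26·y³ + 9, and check whether it is a (positive or negative) perfect cube.
Check small values of y:
  y = 0: RHS = 9 is not a perfect cube.
  y = 1: RHS = 35 is not a perfect cube.
  y = -1: RHS = -17 is not a perfect cube.
  y = 2: RHS = 217 is not a perfect cube.
  y = -2: RHS = -199 is not a perfect cube.
  y = 3: RHS = 711 is not a perfect cube.
  y = -3: RHS = -693 is not a perfect cube.
Continuing the search up to |y| = 50 finds no solutions either.
No (x, y) in the scanned range satisfies the equation.

No integer solutions with |y| ≤ 50.


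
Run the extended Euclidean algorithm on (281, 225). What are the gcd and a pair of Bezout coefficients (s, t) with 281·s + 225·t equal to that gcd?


Euclidean algorithm on (281, 225) — divide until remainder is 0:
  281 = 1 · 225 + 56
  225 = 4 · 56 + 1
  56 = 56 · 1 + 0
gcd(281, 225) = 1.
Track Bezout coefficients alongside the remainders: start with r₀ = 281 = a·1 + b·0 (s = 1, t = 0) and r₁ = 225 = a·0 + b·1 (s = 0, t = 1); each new remainder r_{k+1} = r_{k-1} − q_k·r_k inherits s_{k+1} = s_{k-1} − q_k·s_k, t_{k+1} = t_{k-1} − q_k·t_k, so r_k = a·s_k + b·t_k at every step:
  q = 1: r = 56, s = 1 − 1·0 = 1, t = 0 − 1·1 = -1  (check: 281·1 + 225·(-1) = 56)
  q = 4: r = 1, s = 0 − 4·1 = -4, t = 1 − 4·(-1) = 5  (check: 281·(-4) + 225·5 = 1)
The row with r = 1 (the gcd) gives the Bezout coefficients s = -4, t = 5.
Result: 281 · (-4) + 225 · (5) = 1.

gcd(281, 225) = 1; s = -4, t = 5 (check: 281·(-4) + 225·5 = 1).


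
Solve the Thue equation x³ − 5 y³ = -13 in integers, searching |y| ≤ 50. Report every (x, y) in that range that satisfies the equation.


The equation is x³ - 5y³ = -13. For fixed y, x³ = 5·y³ − 13, so a solution requires the RHS to be a perfect cube.
Strategy: iterate y from -50 to 50, compute RHS = 5·y³ − 13, and check whether it is a (positive or negative) perfect cube.
Check small values of y:
  y = 0: RHS = -13 is not a perfect cube.
  y = 1: RHS = -8 = (-2)³ ⇒ x = -2 works.
  y = -1: RHS = -18 is not a perfect cube.
  y = 2: RHS = 27 = (3)³ ⇒ x = 3 works.
  y = -2: RHS = -53 is not a perfect cube.
  y = 3: RHS = 122 is not a perfect cube.
  y = -3: RHS = -148 is not a perfect cube.
Continuing, at y = -7: RHS = -1728 = (-12)³ ⇒ x = -12 works.
Searching the remaining y in |y| ≤ 50 finds no further solutions.
Collected solutions: (-2, 1), (3, 2), (-12, -7).

Solutions (with |y| ≤ 50): (-2, 1), (3, 2), (-12, -7).


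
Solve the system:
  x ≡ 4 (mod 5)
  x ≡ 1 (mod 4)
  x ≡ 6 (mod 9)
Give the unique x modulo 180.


Moduli 5, 4, 9 are pairwise coprime; by CRT there is a unique solution modulo M = 5 · 4 · 9 = 180.
Solve pairwise, accumulating the modulus:
  Start with x ≡ 4 (mod 5).
  Combine with x ≡ 1 (mod 4): since gcd(5, 4) = 1, we get a unique residue mod 20.
    Write x = 4 + 5·t and substitute into x ≡ 1 (mod 4): 5·t ≡ 1 − 4 = -3 (mod 4).
    Reduce coefficients mod 4: 1·t ≡ 1 (mod 4).
    So t ≡ 1 (mod 4).
    Then x = 4 + 5·1 = 9, valid modulo lcm(5, 4) = 20: x ≡ 9 (mod 20).
  Combine with x ≡ 6 (mod 9): since gcd(20, 9) = 1, we get a unique residue mod 180.
    Write x = 9 + 20·t and substitute into x ≡ 6 (mod 9): 20·t ≡ 6 − 9 = -3 (mod 9).
    Reduce coefficients mod 9: 2·t ≡ 6 (mod 9).
    The inverse of 2 mod 9 is 5 (since 2·5 = 10 = 1·9 + 1), so t ≡ 5·6 = 30 ≡ 3 (mod 9).
    Then x = 9 + 20·3 = 69, valid modulo lcm(20, 9) = 180: x ≡ 69 (mod 180).
Verify: 69 mod 5 = 4 ✓, 69 mod 4 = 1 ✓, 69 mod 9 = 6 ✓.

x ≡ 69 (mod 180).


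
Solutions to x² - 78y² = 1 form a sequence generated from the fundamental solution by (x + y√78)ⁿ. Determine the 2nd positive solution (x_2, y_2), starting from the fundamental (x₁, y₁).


Step 1: Find the fundamental solution (x₁, y₁) of x² - 78y² = 1.
  Expand √78 as a continued fraction. a₀ = ⌊√78⌋ = 8; iterate m_{k+1} = d_k·a_k − m_k, d_{k+1} = (78 − m_{k+1}²)/d_k, a_{k+1} = ⌊(a₀ + m_{k+1})/d_{k+1}⌋ (starting m₀ = 0, d₀ = 1), with convergents p_k = a_k·p_{k-1} + p_{k-2}, q_k = a_k·q_{k-1} + q_{k-2} (p₋₁ = 1, q₋₁ = 0):
  k = 0: a₀ = 8; p₀/q₀ = 8/1; p₀² − 78·q₀² = 64 − 78 = -14.
  k = 1: m = 8, d = 14, a = ⌊(8 + 8)/14⌋ = 1; p/q = (1·8 + 1)/(1·1 + 0) = 9/1; p² − 78·q² = 81 − 78 = 3.
  k = 2: m = 6, d = 3, a = ⌊(8 + 6)/3⌋ = 4; p/q = (4·9 + 8)/(4·1 + 1) = 44/5; p² − 78·q² = 1936 − 1950 = -14.
  k = 3: m = 6, d = 14, a = ⌊(8 + 6)/14⌋ = 1; p/q = (1·44 + 9)/(1·5 + 1) = 53/6; p² − 78·q² = 2809 − 2808 = 1.
  The first convergent with p² − 78·q² = 1 gives the fundamental solution (x₁, y₁) = (53, 6).
Step 2: Apply the recurrence (x_{n+1}, y_{n+1}) = (x₁x_n + 78y₁y_n, x₁y_n + y₁x_n) repeatedly.
  From (x_1, y_1) = (53, 6): x_2 = 53·53 + 78·6·6 = 5617; y_2 = 53·6 + 6·53 = 636.
Step 3: Verify x_2² - 78·y_2² = 31550689 - 31550688 = 1 (should be 1). ✓

(x_1, y_1) = (53, 6); (x_2, y_2) = (5617, 636).


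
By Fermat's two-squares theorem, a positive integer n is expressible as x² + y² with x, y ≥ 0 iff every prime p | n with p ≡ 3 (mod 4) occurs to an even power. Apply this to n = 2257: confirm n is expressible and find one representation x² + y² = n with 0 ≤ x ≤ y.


Step 1: Factor n = 2257 = 37 · 61.
Step 2: Check the mod-4 condition on each prime factor: 37 ≡ 1 (mod 4), exponent 1; 61 ≡ 1 (mod 4), exponent 1.
All primes ≡ 3 (mod 4) appear to even exponent (or don't appear), so by the two-squares theorem n IS expressible as a sum of two squares.
Step 3: Build a representation. Here n = 37 · 61 is a product of primes ≡ 1 (mod 4). Each prime p ≡ 1 (mod 4) is itself a sum of two squares; find a² by testing p − a² for a perfect square:
  37: 37 − 1² = 36 = 6² ⇒ 37 = 1² + 6².
  61: 61 − 1² = 60, 61 − 2² = 57, 61 − 3² = 52, 61 − 4² = 45, 61 − 5² = 36 = 6² ⇒ 61 = 5² + 6².
  Combine using the Brahmagupta–Fibonacci identity (a² + b²)(c² + d²) = (ac − bd)² + (ad + bc)² = (ac + bd)² + (ad − bc)²:
  37 · 61 = 2257: from (1² + 6²)(5² + 6²), take (1·5 − 6·6, 1·6 + 6·5) = (5 − 36, 6 + 30) = (-31, 36); dropping signs (only squares matter) gives (31, 36); check 31² + 36² = 961 + 1296 = 2257 ✓.
Step 4: Order so x ≤ y and verify: 31² + 36² = 961 + 1296 = 2257 = n. ✓

n = 2257 = 31² + 36² (one valid representation with x ≤ y).


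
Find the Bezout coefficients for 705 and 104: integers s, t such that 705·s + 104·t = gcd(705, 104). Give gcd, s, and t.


Euclidean algorithm on (705, 104) — divide until remainder is 0:
  705 = 6 · 104 + 81
  104 = 1 · 81 + 23
  81 = 3 · 23 + 12
  23 = 1 · 12 + 11
  12 = 1 · 11 + 1
  11 = 11 · 1 + 0
gcd(705, 104) = 1.
Track Bezout coefficients alongside the remainders: start with r₀ = 705 = a·1 + b·0 (s = 1, t = 0) and r₁ = 104 = a·0 + b·1 (s = 0, t = 1); each new remainder r_{k+1} = r_{k-1} − q_k·r_k inherits s_{k+1} = s_{k-1} − q_k·s_k, t_{k+1} = t_{k-1} − q_k·t_k, so r_k = a·s_k + b·t_k at every step:
  q = 6: r = 81, s = 1 − 6·0 = 1, t = 0 − 6·1 = -6  (check: 705·1 + 104·(-6) = 81)
  q = 1: r = 23, s = 0 − 1·1 = -1, t = 1 − 1·(-6) = 7  (check: 705·(-1) + 104·7 = 23)
  q = 3: r = 12, s = 1 − 3·(-1) = 4, t = -6 − 3·7 = -27  (check: 705·4 + 104·(-27) = 12)
  q = 1: r = 11, s = -1 − 1·4 = -5, t = 7 − 1·(-27) = 34  (check: 705·(-5) + 104·34 = 11)
  q = 1: r = 1, s = 4 − 1·(-5) = 9, t = -27 − 1·34 = -61  (check: 705·9 + 104·(-61) = 1)
The row with r = 1 (the gcd) gives the Bezout coefficients s = 9, t = -61.
Result: 705 · (9) + 104 · (-61) = 1.

gcd(705, 104) = 1; s = 9, t = -61 (check: 705·9 + 104·(-61) = 1).


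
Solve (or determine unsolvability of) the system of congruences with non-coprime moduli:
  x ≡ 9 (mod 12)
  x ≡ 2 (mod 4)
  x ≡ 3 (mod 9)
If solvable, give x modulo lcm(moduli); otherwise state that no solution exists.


Moduli 12, 4, 9 are not pairwise coprime, so CRT works modulo lcm(m_i) when all pairwise compatibility conditions hold.
Pairwise compatibility: gcd(m_i, m_j) must divide a_i - a_j for every pair.
Merge one congruence at a time:
  Start: x ≡ 9 (mod 12).
  Combine with x ≡ 2 (mod 4): gcd(12, 4) = 4, and 2 - 9 = -7 is NOT divisible by 4.
    ⇒ system is inconsistent (no integer solution).

No solution (the system is inconsistent).


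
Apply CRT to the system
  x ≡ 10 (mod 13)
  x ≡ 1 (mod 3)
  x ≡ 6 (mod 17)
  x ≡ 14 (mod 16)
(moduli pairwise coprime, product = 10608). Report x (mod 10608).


Product of moduli M = 13 · 3 · 17 · 16 = 10608.
Merge one congruence at a time:
  Start: x ≡ 10 (mod 13).
  Combine with x ≡ 1 (mod 3); new modulus lcm = 39.
    Write x = 10 + 13·t and substitute into x ≡ 1 (mod 3): 13·t ≡ 1 − 10 = -9 (mod 3).
    Reduce coefficients mod 3: 1·t ≡ 0 (mod 3).
    So t ≡ 0 (mod 3).
    Then x = 10 + 13·0 = 10, valid modulo lcm(13, 3) = 39: x ≡ 10 (mod 39).
  Combine with x ≡ 6 (mod 17); new modulus lcm = 663.
    Write x = 10 + 39·t and substitute into x ≡ 6 (mod 17): 39·t ≡ 6 − 10 = -4 (mod 17).
    Reduce coefficients mod 17: 5·t ≡ 13 (mod 17).
    The inverse of 5 mod 17 is 7 (since 5·7 = 35 = 2·17 + 1), so t ≡ 7·13 = 91 ≡ 6 (mod 17).
    Then x = 10 + 39·6 = 244, valid modulo lcm(39, 17) = 663: x ≡ 244 (mod 663).
  Combine with x ≡ 14 (mod 16); new modulus lcm = 10608.
    Write x = 244 + 663·t and substitute into x ≡ 14 (mod 16): 663·t ≡ 14 − 244 = -230 (mod 16).
    Reduce coefficients mod 16: 7·t ≡ 10 (mod 16).
    The inverse of 7 mod 16 is 7 (since 7·7 = 49 = 3·16 + 1), so t ≡ 7·10 = 70 ≡ 6 (mod 16).
    Then x = 244 + 663·6 = 4222, valid modulo lcm(663, 16) = 10608: x ≡ 4222 (mod 10608).
Verify against each original: 4222 mod 13 = 10, 4222 mod 3 = 1, 4222 mod 17 = 6, 4222 mod 16 = 14.

x ≡ 4222 (mod 10608).


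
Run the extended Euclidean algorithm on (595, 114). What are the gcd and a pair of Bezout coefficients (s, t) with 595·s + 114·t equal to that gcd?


Euclidean algorithm on (595, 114) — divide until remainder is 0:
  595 = 5 · 114 + 25
  114 = 4 · 25 + 14
  25 = 1 · 14 + 11
  14 = 1 · 11 + 3
  11 = 3 · 3 + 2
  3 = 1 · 2 + 1
  2 = 2 · 1 + 0
gcd(595, 114) = 1.
Track Bezout coefficients alongside the remainders: start with r₀ = 595 = a·1 + b·0 (s = 1, t = 0) and r₁ = 114 = a·0 + b·1 (s = 0, t = 1); each new remainder r_{k+1} = r_{k-1} − q_k·r_k inherits s_{k+1} = s_{k-1} − q_k·s_k, t_{k+1} = t_{k-1} − q_k·t_k, so r_k = a·s_k + b·t_k at every step:
  q = 5: r = 25, s = 1 − 5·0 = 1, t = 0 − 5·1 = -5  (check: 595·1 + 114·(-5) = 25)
  q = 4: r = 14, s = 0 − 4·1 = -4, t = 1 − 4·(-5) = 21  (check: 595·(-4) + 114·21 = 14)
  q = 1: r = 11, s = 1 − 1·(-4) = 5, t = -5 − 1·21 = -26  (check: 595·5 + 114·(-26) = 11)
  q = 1: r = 3, s = -4 − 1·5 = -9, t = 21 − 1·(-26) = 47  (check: 595·(-9) + 114·47 = 3)
  q = 3: r = 2, s = 5 − 3·(-9) = 32, t = -26 − 3·47 = -167  (check: 595·32 + 114·(-167) = 2)
  q = 1: r = 1, s = -9 − 1·32 = -41, t = 47 − 1·(-167) = 214  (check: 595·(-41) + 114·214 = 1)
The row with r = 1 (the gcd) gives the Bezout coefficients s = -41, t = 214.
Result: 595 · (-41) + 114 · (214) = 1.

gcd(595, 114) = 1; s = -41, t = 214 (check: 595·(-41) + 114·214 = 1).


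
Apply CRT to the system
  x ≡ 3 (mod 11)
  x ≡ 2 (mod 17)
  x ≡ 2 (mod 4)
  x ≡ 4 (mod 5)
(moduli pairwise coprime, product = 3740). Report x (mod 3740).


Product of moduli M = 11 · 17 · 4 · 5 = 3740.
Merge one congruence at a time:
  Start: x ≡ 3 (mod 11).
  Combine with x ≡ 2 (mod 17); new modulus lcm = 187.
    Write x = 3 + 11·t and substitute into x ≡ 2 (mod 17): 11·t ≡ 2 − 3 = -1 (mod 17).
    Reduce coefficients mod 17: 11·t ≡ 16 (mod 17).
    The inverse of 11 mod 17 is 14 (since 11·14 = 154 = 9·17 + 1), so t ≡ 14·16 = 224 ≡ 3 (mod 17).
    Then x = 3 + 11·3 = 36, valid modulo lcm(11, 17) = 187: x ≡ 36 (mod 187).
  Combine with x ≡ 2 (mod 4); new modulus lcm = 748.
    Write x = 36 + 187·t and substitute into x ≡ 2 (mod 4): 187·t ≡ 2 − 36 = -34 (mod 4).
    Reduce coefficients mod 4: 3·t ≡ 2 (mod 4).
    The inverse of 3 mod 4 is 3 (since 3·3 = 9 = 2·4 + 1), so t ≡ 3·2 = 6 ≡ 2 (mod 4).
    Then x = 36 + 187·2 = 410, valid modulo lcm(187, 4) = 748: x ≡ 410 (mod 748).
  Combine with x ≡ 4 (mod 5); new modulus lcm = 3740.
    Write x = 410 + 748·t and substitute into x ≡ 4 (mod 5): 748·t ≡ 4 − 410 = -406 (mod 5).
    Reduce coefficients mod 5: 3·t ≡ 4 (mod 5).
    The inverse of 3 mod 5 is 2 (since 3·2 = 6 = 1·5 + 1), so t ≡ 2·4 = 8 ≡ 3 (mod 5).
    Then x = 410 + 748·3 = 2654, valid modulo lcm(748, 5) = 3740: x ≡ 2654 (mod 3740).
Verify against each original: 2654 mod 11 = 3, 2654 mod 17 = 2, 2654 mod 4 = 2, 2654 mod 5 = 4.

x ≡ 2654 (mod 3740).


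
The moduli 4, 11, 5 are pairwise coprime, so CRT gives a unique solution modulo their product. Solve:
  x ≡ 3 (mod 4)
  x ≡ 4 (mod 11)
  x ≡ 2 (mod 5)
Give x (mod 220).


Moduli 4, 11, 5 are pairwise coprime; by CRT there is a unique solution modulo M = 4 · 11 · 5 = 220.
Solve pairwise, accumulating the modulus:
  Start with x ≡ 3 (mod 4).
  Combine with x ≡ 4 (mod 11): since gcd(4, 11) = 1, we get a unique residue mod 44.
    Write x = 3 + 4·t and substitute into x ≡ 4 (mod 11): 4·t ≡ 4 − 3 = 1 (mod 11).
    The inverse of 4 mod 11 is 3 (since 4·3 = 12 = 1·11 + 1), so t ≡ 3·1 = 3 ≡ 3 (mod 11).
    Then x = 3 + 4·3 = 15, valid modulo lcm(4, 11) = 44: x ≡ 15 (mod 44).
  Combine with x ≡ 2 (mod 5): since gcd(44, 5) = 1, we get a unique residue mod 220.
    Write x = 15 + 44·t and substitute into x ≡ 2 (mod 5): 44·t ≡ 2 − 15 = -13 (mod 5).
    Reduce coefficients mod 5: 4·t ≡ 2 (mod 5).
    The inverse of 4 mod 5 is 4 (since 4·4 = 16 = 3·5 + 1), so t ≡ 4·2 = 8 ≡ 3 (mod 5).
    Then x = 15 + 44·3 = 147, valid modulo lcm(44, 5) = 220: x ≡ 147 (mod 220).
Verify: 147 mod 4 = 3 ✓, 147 mod 11 = 4 ✓, 147 mod 5 = 2 ✓.

x ≡ 147 (mod 220).


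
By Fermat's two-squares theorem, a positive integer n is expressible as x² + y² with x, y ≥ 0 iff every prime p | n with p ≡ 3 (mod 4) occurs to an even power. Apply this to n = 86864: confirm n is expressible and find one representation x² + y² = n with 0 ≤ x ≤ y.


Step 1: Factor n = 86864 = 2^4 · 61 · 89.
Step 2: Check the mod-4 condition on each prime factor: 2 = 2 (special); 61 ≡ 1 (mod 4), exponent 1; 89 ≡ 1 (mod 4), exponent 1.
All primes ≡ 3 (mod 4) appear to even exponent (or don't appear), so by the two-squares theorem n IS expressible as a sum of two squares.
Step 3: Build a representation. Group n = k² · m with k = 4 and m = 61 · 89 = 5429 (a product of primes ≡ 1 (mod 4)); a representation of m scales to one of n via (k·x)² + (k·y)² = k²(x² + y²). Each prime p ≡ 1 (mod 4) is itself a sum of two squares; find a² by testing p − a² for a perfect square:
  61: 61 − 1² = 60, 61 − 2² = 57, 61 − 3² = 52, 61 − 4² = 45, 61 − 5² = 36 = 6² ⇒ 61 = 5² + 6².
  89: 89 − 1² = 88, 89 − 2² = 85, 89 − 3² = 80, 89 − 4² = 73, 89 − 5² = 64 = 8² ⇒ 89 = 5² + 8².
  Combine using the Brahmagupta–Fibonacci identity (a² + b²)(c² + d²) = (ac − bd)² + (ad + bc)² = (ac + bd)² + (ad − bc)²:
  61 · 89 = 5429: from (5² + 6²)(5² + 8²), take (5·5 − 6·8, 5·8 + 6·5) = (25 − 48, 40 + 30) = (-23, 70); dropping signs (only squares matter) gives (23, 70); check 23² + 70² = 529 + 4900 = 5429 ✓.
  Scale by k = 4: (4·23, 4·70) = (92, 280).
Step 4: Order so x ≤ y and verify: 92² + 280² = 8464 + 78400 = 86864 = n. ✓

n = 86864 = 92² + 280² (one valid representation with x ≤ y).


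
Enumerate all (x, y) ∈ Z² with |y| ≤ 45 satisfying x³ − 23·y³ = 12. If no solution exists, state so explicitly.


The equation is x³ - 23y³ = 12. For fixed y, x³ = 23·y³ + 12, so a solution requires the RHS to be a perfect cube.
Strategy: iterate y from -45 to 45, compute RHS = 23·y³ + 12, and check whether it is a (positive or negative) perfect cube.
Check small values of y:
  y = 0: RHS = 12 is not a perfect cube.
  y = 1: RHS = 35 is not a perfect cube.
  y = -1: RHS = -11 is not a perfect cube.
  y = 2: RHS = 196 is not a perfect cube.
  y = -2: RHS = -172 is not a perfect cube.
  y = 3: RHS = 633 is not a perfect cube.
  y = -3: RHS = -609 is not a perfect cube.
Continuing the search up to |y| = 45 finds no solutions either.
No (x, y) in the scanned range satisfies the equation.

No integer solutions with |y| ≤ 45.


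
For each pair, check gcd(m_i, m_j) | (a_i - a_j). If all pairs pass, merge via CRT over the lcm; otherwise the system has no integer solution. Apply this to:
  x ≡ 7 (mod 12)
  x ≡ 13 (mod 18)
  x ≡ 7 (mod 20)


Moduli 12, 18, 20 are not pairwise coprime, so CRT works modulo lcm(m_i) when all pairwise compatibility conditions hold.
Pairwise compatibility: gcd(m_i, m_j) must divide a_i - a_j for every pair.
Merge one congruence at a time:
  Start: x ≡ 7 (mod 12).
  Combine with x ≡ 13 (mod 18): gcd(12, 18) = 6; 13 - 7 = 6, which IS divisible by 6, so compatible.
    Write x = 7 + 12·t and substitute into x ≡ 13 (mod 18): 12·t ≡ 13 − 7 = 6 (mod 18).
    Divide the congruence (and modulus) by g = 6: 2·t ≡ 1 (mod 3).
    The inverse of 2 mod 3 is 2 (since 2·2 = 4 = 1·3 + 1), so t ≡ 2·1 = 2 ≡ 2 (mod 3).
    Then x = 7 + 12·2 = 31, valid modulo lcm(12, 18) = 36: x ≡ 31 (mod 36).
  Combine with x ≡ 7 (mod 20): gcd(36, 20) = 4; 7 - 31 = -24, which IS divisible by 4, so compatible.
    Write x = 31 + 36·t and substitute into x ≡ 7 (mod 20): 36·t ≡ 7 − 31 = -24 (mod 20).
    Divide the congruence (and modulus) by g = 4: 9·t ≡ -6 (mod 5).
    Reduce coefficients mod 5: 4·t ≡ 4 (mod 5).
    The inverse of 4 mod 5 is 4 (since 4·4 = 16 = 3·5 + 1), so t ≡ 4·4 = 16 ≡ 1 (mod 5).
    Then x = 31 + 36·1 = 67, valid modulo lcm(36, 20) = 180: x ≡ 67 (mod 180).
Verify: 67 mod 12 = 7, 67 mod 18 = 13, 67 mod 20 = 7.

x ≡ 67 (mod 180).


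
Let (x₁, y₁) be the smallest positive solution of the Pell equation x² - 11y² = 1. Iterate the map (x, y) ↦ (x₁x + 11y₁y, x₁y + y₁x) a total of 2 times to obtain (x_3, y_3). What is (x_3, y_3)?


Step 1: Find the fundamental solution (x₁, y₁) of x² - 11y² = 1.
  Expand √11 as a continued fraction. a₀ = ⌊√11⌋ = 3; iterate m_{k+1} = d_k·a_k − m_k, d_{k+1} = (11 − m_{k+1}²)/d_k, a_{k+1} = ⌊(a₀ + m_{k+1})/d_{k+1}⌋ (starting m₀ = 0, d₀ = 1), with convergents p_k = a_k·p_{k-1} + p_{k-2}, q_k = a_k·q_{k-1} + q_{k-2} (p₋₁ = 1, q₋₁ = 0):
  k = 0: a₀ = 3; p₀/q₀ = 3/1; p₀² − 11·q₀² = 9 − 11 = -2.
  k = 1: m = 3, d = 2, a = ⌊(3 + 3)/2⌋ = 3; p/q = (3·3 + 1)/(3·1 + 0) = 10/3; p² − 11·q² = 100 − 99 = 1.
  The first convergent with p² − 11·q² = 1 gives the fundamental solution (x₁, y₁) = (10, 3).
Step 2: Apply the recurrence (x_{n+1}, y_{n+1}) = (x₁x_n + 11y₁y_n, x₁y_n + y₁x_n) repeatedly.
  From (x_1, y_1) = (10, 3): x_2 = 10·10 + 11·3·3 = 199; y_2 = 10·3 + 3·10 = 60.
  From (x_2, y_2) = (199, 60): x_3 = 10·199 + 11·3·60 = 3970; y_3 = 10·60 + 3·199 = 1197.
Step 3: Verify x_3² - 11·y_3² = 15760900 - 15760899 = 1 (should be 1). ✓

(x_1, y_1) = (10, 3); (x_3, y_3) = (3970, 1197).


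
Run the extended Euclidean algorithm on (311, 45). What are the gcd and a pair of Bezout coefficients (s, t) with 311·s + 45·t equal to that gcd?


Euclidean algorithm on (311, 45) — divide until remainder is 0:
  311 = 6 · 45 + 41
  45 = 1 · 41 + 4
  41 = 10 · 4 + 1
  4 = 4 · 1 + 0
gcd(311, 45) = 1.
Track Bezout coefficients alongside the remainders: start with r₀ = 311 = a·1 + b·0 (s = 1, t = 0) and r₁ = 45 = a·0 + b·1 (s = 0, t = 1); each new remainder r_{k+1} = r_{k-1} − q_k·r_k inherits s_{k+1} = s_{k-1} − q_k·s_k, t_{k+1} = t_{k-1} − q_k·t_k, so r_k = a·s_k + b·t_k at every step:
  q = 6: r = 41, s = 1 − 6·0 = 1, t = 0 − 6·1 = -6  (check: 311·1 + 45·(-6) = 41)
  q = 1: r = 4, s = 0 − 1·1 = -1, t = 1 − 1·(-6) = 7  (check: 311·(-1) + 45·7 = 4)
  q = 10: r = 1, s = 1 − 10·(-1) = 11, t = -6 − 10·7 = -76  (check: 311·11 + 45·(-76) = 1)
The row with r = 1 (the gcd) gives the Bezout coefficients s = 11, t = -76.
Result: 311 · (11) + 45 · (-76) = 1.

gcd(311, 45) = 1; s = 11, t = -76 (check: 311·11 + 45·(-76) = 1).


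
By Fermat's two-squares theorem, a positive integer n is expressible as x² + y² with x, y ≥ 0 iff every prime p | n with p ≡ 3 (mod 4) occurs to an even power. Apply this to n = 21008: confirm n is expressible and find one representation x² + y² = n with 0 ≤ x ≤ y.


Step 1: Factor n = 21008 = 2^4 · 13 · 101.
Step 2: Check the mod-4 condition on each prime factor: 2 = 2 (special); 13 ≡ 1 (mod 4), exponent 1; 101 ≡ 1 (mod 4), exponent 1.
All primes ≡ 3 (mod 4) appear to even exponent (or don't appear), so by the two-squares theorem n IS expressible as a sum of two squares.
Step 3: Build a representation. Group n = k² · m with k = 4 and m = 13 · 101 = 1313 (a product of primes ≡ 1 (mod 4)); a representation of m scales to one of n via (k·x)² + (k·y)² = k²(x² + y²). Each prime p ≡ 1 (mod 4) is itself a sum of two squares; find a² by testing p − a² for a perfect square:
  13: 13 − 1² = 12, 13 − 2² = 9 = 3² ⇒ 13 = 2² + 3².
  101: 101 − 1² = 100 = 10² ⇒ 101 = 1² + 10².
  Combine using the Brahmagupta–Fibonacci identity (a² + b²)(c² + d²) = (ac − bd)² + (ad + bc)² = (ac + bd)² + (ad − bc)²:
  13 · 101 = 1313: from (2² + 3²)(1² + 10²), take (2·1 − 3·10, 2·10 + 3·1) = (2 − 30, 20 + 3) = (-28, 23); dropping signs (only squares matter) gives (28, 23); check 28² + 23² = 784 + 529 = 1313 ✓.
  Scale by k = 4: (4·28, 4·23) = (112, 92).
Step 4: Order so x ≤ y and verify: 92² + 112² = 8464 + 12544 = 21008 = n. ✓

n = 21008 = 92² + 112² (one valid representation with x ≤ y).


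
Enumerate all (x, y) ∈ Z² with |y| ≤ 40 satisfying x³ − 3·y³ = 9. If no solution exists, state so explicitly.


The equation is x³ - 3y³ = 9. For fixed y, x³ = 3·y³ + 9, so a solution requires the RHS to be a perfect cube.
Strategy: iterate y from -40 to 40, compute RHS = 3·y³ + 9, and check whether it is a (positive or negative) perfect cube.
Check small values of y:
  y = 0: RHS = 9 is not a perfect cube.
  y = 1: RHS = 12 is not a perfect cube.
  y = -1: RHS = 6 is not a perfect cube.
  y = 2: RHS = 33 is not a perfect cube.
  y = -2: RHS = -15 is not a perfect cube.
  y = 3: RHS = 90 is not a perfect cube.
  y = -3: RHS = -72 is not a perfect cube.
Continuing the search up to |y| = 40 finds no solutions either.
No (x, y) in the scanned range satisfies the equation.

No integer solutions with |y| ≤ 40.


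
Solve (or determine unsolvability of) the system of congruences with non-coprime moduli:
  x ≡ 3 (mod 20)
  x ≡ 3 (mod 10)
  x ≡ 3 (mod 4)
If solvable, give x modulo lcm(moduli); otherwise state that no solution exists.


Moduli 20, 10, 4 are not pairwise coprime, so CRT works modulo lcm(m_i) when all pairwise compatibility conditions hold.
Pairwise compatibility: gcd(m_i, m_j) must divide a_i - a_j for every pair.
Merge one congruence at a time:
  Start: x ≡ 3 (mod 20).
  Combine with x ≡ 3 (mod 10): gcd(20, 10) = 10; 3 - 3 = 0, which IS divisible by 10, so compatible.
    Write x = 3 + 20·t and substitute into x ≡ 3 (mod 10): 20·t ≡ 3 − 3 = 0 (mod 10).
    Divide the congruence (and modulus) by g = 10: 2·t ≡ 0 (mod 1).
    Modulo 1 every t works; take t = 0.
    Then x = 3 + 20·0 = 3, valid modulo lcm(20, 10) = 20: x ≡ 3 (mod 20).
  Combine with x ≡ 3 (mod 4): gcd(20, 4) = 4; 3 - 3 = 0, which IS divisible by 4, so compatible.
    Write x = 3 + 20·t and substitute into x ≡ 3 (mod 4): 20·t ≡ 3 − 3 = 0 (mod 4).
    Divide the congruence (and modulus) by g = 4: 5·t ≡ 0 (mod 1).
    Modulo 1 every t works; take t = 0.
    Then x = 3 + 20·0 = 3, valid modulo lcm(20, 4) = 20: x ≡ 3 (mod 20).
Verify: 3 mod 20 = 3, 3 mod 10 = 3, 3 mod 4 = 3.

x ≡ 3 (mod 20).
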